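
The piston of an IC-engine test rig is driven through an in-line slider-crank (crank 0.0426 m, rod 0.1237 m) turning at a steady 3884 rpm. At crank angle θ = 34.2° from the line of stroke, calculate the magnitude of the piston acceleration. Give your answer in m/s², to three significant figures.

6810

ω = 2π·3884/60 = 406.7 rad/s
x(θ) = r cosθ + √(L² − r² sin²θ); with ω constant, a = ω²·d²x/dθ².
d²x/dθ² = −r cosθ − r²(cos2θ)/√u − r⁴ sin²2θ/(4u^{3/2}),  u = L² − r² sin²θ = 0.0147283 m².
Substituting r = 0.0426 m, L = 0.1237 m, θ = 34.2°: d²x/dθ² = -0.041137 m.
a = ω²·d²x/dθ² = (406.7)²·(-0.041137) = -6805.2 m/s²;  |a| = 6805.2 m/s².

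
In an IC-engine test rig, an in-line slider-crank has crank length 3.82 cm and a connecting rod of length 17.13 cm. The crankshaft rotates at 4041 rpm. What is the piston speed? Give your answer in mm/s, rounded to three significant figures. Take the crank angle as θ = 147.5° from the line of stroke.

7040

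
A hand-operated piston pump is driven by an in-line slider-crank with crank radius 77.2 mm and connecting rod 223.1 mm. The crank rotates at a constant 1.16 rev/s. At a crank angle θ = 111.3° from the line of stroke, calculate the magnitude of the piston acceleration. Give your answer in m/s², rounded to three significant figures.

2.57

ω = 2π·1.16 = 7.288 rad/s
x(θ) = r cosθ + √(L² − r² sin²θ); with ω constant, a = ω²·d²x/dθ².
d²x/dθ² = −r cosθ − r²(cos2θ)/√u − r⁴ sin²2θ/(4u^{3/2}),  u = L² − r² sin²θ = 0.0446002 m².
Substituting r = 0.0772 m, L = 0.2231 m, θ = 111.3°: d²x/dθ² = +0.048384 m.
a = ω²·d²x/dθ² = (7.288)²·(+0.048384) = +2.5703 m/s²;  |a| = 2.5703 m/s².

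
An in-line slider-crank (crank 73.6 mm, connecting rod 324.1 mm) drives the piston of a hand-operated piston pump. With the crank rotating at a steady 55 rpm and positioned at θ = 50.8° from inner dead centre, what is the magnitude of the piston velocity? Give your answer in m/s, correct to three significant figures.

ω = 2π·55/60 = 5.76 rad/s
For an in-line slider-crank, x = r cosθ + √(L² − r² sin²θ), so v = −rω sinθ·[1 + r cosθ/√(L² − r² sin²θ)].
With r = 0.0736 m, L = 0.3241 m, θ = 50.8°: √(L² − r² sin²θ) = 0.31904 m.
v = −0.0736·5.76·0.77494·[1 + 0.0736·0.63203/0.31904] = -0.3764 m/s.
|v| = 0.3764 m/s.

0.376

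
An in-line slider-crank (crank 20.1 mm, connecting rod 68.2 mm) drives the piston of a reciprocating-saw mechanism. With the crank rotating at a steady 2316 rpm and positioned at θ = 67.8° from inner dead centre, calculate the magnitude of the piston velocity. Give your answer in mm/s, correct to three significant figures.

5040

ω = 2π·2316/60 = 242.5 rad/s
For an in-line slider-crank, x = r cosθ + √(L² − r² sin²θ), so v = −rω sinθ·[1 + r cosθ/√(L² − r² sin²θ)].
With r = 0.0201 m, L = 0.0682 m, θ = 67.8°: √(L² − r² sin²θ) = 0.065612 m.
v = −0.0201·242.5·0.92587·[1 + 0.0201·0.37784/0.065612] = -5.0359 m/s.
|v| = 5.0359 m/s = 5035.9 mm/s.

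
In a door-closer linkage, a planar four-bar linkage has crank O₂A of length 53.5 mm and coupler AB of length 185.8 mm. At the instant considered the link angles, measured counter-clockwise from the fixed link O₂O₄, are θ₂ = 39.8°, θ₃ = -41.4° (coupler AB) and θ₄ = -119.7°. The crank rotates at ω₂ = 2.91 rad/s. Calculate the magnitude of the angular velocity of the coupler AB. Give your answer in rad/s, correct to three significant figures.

0.300

ω₂ = 2.91 rad/s
Differentiating the loop-closure r₂e^{iθ₂}+r₃e^{iθ₃}=r₁+r₄e^{iθ₄} gives r₂ω₂e^{iθ₂}+r₃ω₃e^{iθ₃}=r₄ω₄e^{iθ₄}.
Eliminating the other unknown: ω₃ = r₂ω₂ sin(θ₄−θ₂) / [r₃ sin(θ₃−θ₄)].
Numerator sine = -0.35021; denominator sine = +0.97922.
Result = 0.0535·2.91·(-0.35021) / (0.1858·(+0.97922)) = -0.29967 rad/s; magnitude 0.29967 rad/s.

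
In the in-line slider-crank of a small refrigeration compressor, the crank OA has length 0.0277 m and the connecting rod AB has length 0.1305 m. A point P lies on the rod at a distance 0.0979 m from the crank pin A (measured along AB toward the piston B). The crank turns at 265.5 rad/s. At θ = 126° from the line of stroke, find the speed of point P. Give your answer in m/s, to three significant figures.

ω = 265.5 rad/s.  Crank-pin speed |V_A| = rω = 7.3543 m/s, perpendicular to OA.
Rod angle: sinφ = −(r/L) sinθ ⇒ φ = -9.888°; ω_rod = −rω cosθ/√(L²−r²sin²θ) = +33.624 rad/s.
V_P = V_A + ω_rod × AP, with AP = 0.0979 m along the rod.
Components: V_Px = −rω sinθ − a·ω_rod·sinφ = -5.3845 m/s;  V_Py = rω cosθ + a·ω_rod·cosφ = -1.0799 m/s.
|V_P| = √(V_Px² + V_Py²) = 5.4917 m/s.

5.49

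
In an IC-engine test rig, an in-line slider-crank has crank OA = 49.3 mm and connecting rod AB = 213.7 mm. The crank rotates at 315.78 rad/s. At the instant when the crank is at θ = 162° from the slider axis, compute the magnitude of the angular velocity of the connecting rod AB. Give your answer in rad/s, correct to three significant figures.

69.5

ω = 315.8 rad/s
The rod makes angle φ with the slider axis where L sinφ = r sinθ; differentiating, L cosφ·φ̇ = r ω cosθ.
L cosφ = √(L² − r² sin²θ) = 0.21316 m.
|ω_rod| = r ω |cosθ| / √(L² − r² sin²θ) = 0.0493·315.8·0.95106/0.21316 = 69.461 rad/s.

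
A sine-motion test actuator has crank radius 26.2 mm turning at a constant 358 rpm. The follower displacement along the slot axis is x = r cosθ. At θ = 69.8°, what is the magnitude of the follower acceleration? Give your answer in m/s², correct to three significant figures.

ω = 37.49 rad/s (from 358 rpm).
x = r cosθ ⇒ ẍ = −rω² cosθ (ω constant).
|a| = rω²|cosθ| = 0.0262·(37.49)²·|cos 69.8°| = 12.715 m/s².

12.7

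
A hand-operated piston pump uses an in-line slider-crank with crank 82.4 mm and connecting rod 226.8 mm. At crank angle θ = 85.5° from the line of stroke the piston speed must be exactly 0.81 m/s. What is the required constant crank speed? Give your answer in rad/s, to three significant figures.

9.57

For an in-line slider-crank, |v_piston| = rω|sinθ|·[1 + r cosθ/√(L² − r² sin²θ)].
With r = 0.0824 m, L = 0.2268 m, θ = 85.5°: the bracketed kinematic factor |dx/dθ| = 0.084658 m.
ω = v/|dx/dθ| = 0.81/0.084658 = 9.5679 rad/s.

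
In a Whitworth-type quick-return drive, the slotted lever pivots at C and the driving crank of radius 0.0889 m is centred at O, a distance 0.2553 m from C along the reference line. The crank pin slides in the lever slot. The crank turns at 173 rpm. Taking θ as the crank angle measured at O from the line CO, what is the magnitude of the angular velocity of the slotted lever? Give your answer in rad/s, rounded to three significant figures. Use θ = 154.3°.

7.06

ω = 18.12 rad/s (from 173 rpm).
Crank pin A relative to C: A = (d + r cosθ, r sinθ); lever angle φ = atan2(r sinθ, d + r cosθ).
Differentiating tanφ: φ̇ = rω(d cosθ + r)/(d² + r² + 2dr cosθ).
d² + r² + 2dr cosθ = |CA|² = 0.0321793 m²;  d cosθ + r = -0.14114 m.
|ω_lever| = |0.0889·18.12·-0.14114| / 0.0321793 = 7.0642 rad/s.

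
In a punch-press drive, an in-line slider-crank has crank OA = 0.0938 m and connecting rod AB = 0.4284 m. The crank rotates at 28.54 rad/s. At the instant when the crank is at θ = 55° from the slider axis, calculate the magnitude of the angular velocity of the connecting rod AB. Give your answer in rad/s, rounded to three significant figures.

ω = 28.54 rad/s
The rod makes angle φ with the slider axis where L sinφ = r sinθ; differentiating, L cosφ·φ̇ = r ω cosθ.
L cosφ = √(L² − r² sin²θ) = 0.42145 m.
|ω_rod| = r ω |cosθ| / √(L² − r² sin²θ) = 0.0938·28.54·0.57358/0.42145 = 3.6433 rad/s.

3.64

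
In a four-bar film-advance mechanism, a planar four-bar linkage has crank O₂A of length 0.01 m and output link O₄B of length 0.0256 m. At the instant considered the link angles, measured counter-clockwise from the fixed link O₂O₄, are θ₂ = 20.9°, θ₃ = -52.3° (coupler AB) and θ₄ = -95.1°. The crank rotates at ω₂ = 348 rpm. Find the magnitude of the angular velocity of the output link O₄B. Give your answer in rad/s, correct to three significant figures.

20.1

ω₂ = 36.44 rad/s (from 348 rpm).
Differentiating the loop-closure r₂e^{iθ₂}+r₃e^{iθ₃}=r₁+r₄e^{iθ₄} gives r₂ω₂e^{iθ₂}+r₃ω₃e^{iθ₃}=r₄ω₄e^{iθ₄}.
Eliminating the other unknown: ω₄ = r₂ω₂ sin(θ₂−θ₃) / [r₄ sin(θ₄−θ₃)].
Numerator sine = +0.95732; denominator sine = -0.67944.
Result = 0.01·36.44·(+0.95732) / (0.0256·(-0.67944)) = -20.057 rad/s; magnitude 20.057 rad/s.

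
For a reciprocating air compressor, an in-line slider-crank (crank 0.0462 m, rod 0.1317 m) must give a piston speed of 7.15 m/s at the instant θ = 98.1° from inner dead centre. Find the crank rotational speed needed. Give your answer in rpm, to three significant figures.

For an in-line slider-crank, |v_piston| = rω|sinθ|·[1 + r cosθ/√(L² − r² sin²θ)].
With r = 0.0462 m, L = 0.1317 m, θ = 98.1°: the bracketed kinematic factor |dx/dθ| = 0.043328 m.
ω = v/|dx/dθ| = 7.15/0.043328 = 165.02 rad/s.
N = 60ω/(2π) = 1575.8 rpm.

1580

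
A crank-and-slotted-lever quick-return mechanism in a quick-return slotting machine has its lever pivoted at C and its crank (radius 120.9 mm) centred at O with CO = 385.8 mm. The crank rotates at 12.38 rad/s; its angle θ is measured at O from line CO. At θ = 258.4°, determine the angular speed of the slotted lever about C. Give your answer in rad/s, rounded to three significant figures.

0.448

ω = 12.38 rad/s
Crank pin A relative to C: A = (d + r cosθ, r sinθ); lever angle φ = atan2(r sinθ, d + r cosθ).
Differentiating tanφ: φ̇ = rω(d cosθ + r)/(d² + r² + 2dr cosθ).
d² + r² + 2dr cosθ = |CA|² = 0.144701 m²;  d cosθ + r = +0.043324 m.
|ω_lever| = |0.1209·12.38·+0.043324| / 0.144701 = 0.44813 rad/s.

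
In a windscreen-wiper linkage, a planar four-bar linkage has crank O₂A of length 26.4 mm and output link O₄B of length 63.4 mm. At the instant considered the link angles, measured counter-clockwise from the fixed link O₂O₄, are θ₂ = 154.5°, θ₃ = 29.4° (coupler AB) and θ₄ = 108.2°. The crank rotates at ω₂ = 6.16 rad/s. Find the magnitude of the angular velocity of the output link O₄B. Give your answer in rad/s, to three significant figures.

ω₂ = 6.16 rad/s
Differentiating the loop-closure r₂e^{iθ₂}+r₃e^{iθ₃}=r₁+r₄e^{iθ₄} gives r₂ω₂e^{iθ₂}+r₃ω₃e^{iθ₃}=r₄ω₄e^{iθ₄}.
Eliminating the other unknown: ω₄ = r₂ω₂ sin(θ₂−θ₃) / [r₄ sin(θ₄−θ₃)].
Numerator sine = +0.81815; denominator sine = +0.98096.
Result = 0.0264·6.16·(+0.81815) / (0.0634·(+0.98096)) = +2.1393 rad/s; magnitude 2.1393 rad/s.

2.14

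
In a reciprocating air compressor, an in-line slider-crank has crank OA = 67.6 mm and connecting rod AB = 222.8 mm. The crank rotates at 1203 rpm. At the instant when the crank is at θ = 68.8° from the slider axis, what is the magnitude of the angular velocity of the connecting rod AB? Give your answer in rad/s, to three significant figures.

ω = 126 rad/s (converted from 1203 rpm).
The rod makes angle φ with the slider axis where L sinφ = r sinθ; differentiating, L cosφ·φ̇ = r ω cosθ.
L cosφ = √(L² − r² sin²θ) = 0.2137 m.
|ω_rod| = r ω |cosθ| / √(L² − r² sin²θ) = 0.0676·126·0.36162/0.2137 = 14.411 rad/s.

14.4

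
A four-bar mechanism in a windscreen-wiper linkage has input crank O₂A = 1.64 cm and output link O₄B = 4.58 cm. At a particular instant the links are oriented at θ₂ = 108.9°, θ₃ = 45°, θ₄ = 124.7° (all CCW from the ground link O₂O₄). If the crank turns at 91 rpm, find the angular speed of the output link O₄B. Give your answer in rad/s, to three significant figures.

ω₂ = 9.529 rad/s (from 91 rpm).
Differentiating the loop-closure r₂e^{iθ₂}+r₃e^{iθ₃}=r₁+r₄e^{iθ₄} gives r₂ω₂e^{iθ₂}+r₃ω₃e^{iθ₃}=r₄ω₄e^{iθ₄}.
Eliminating the other unknown: ω₄ = r₂ω₂ sin(θ₂−θ₃) / [r₄ sin(θ₄−θ₃)].
Numerator sine = +0.89803; denominator sine = +0.98389.
Result = 0.0164·9.529·(+0.89803) / (0.0458·(+0.98389)) = +3.1145 rad/s; magnitude 3.1145 rad/s.

3.11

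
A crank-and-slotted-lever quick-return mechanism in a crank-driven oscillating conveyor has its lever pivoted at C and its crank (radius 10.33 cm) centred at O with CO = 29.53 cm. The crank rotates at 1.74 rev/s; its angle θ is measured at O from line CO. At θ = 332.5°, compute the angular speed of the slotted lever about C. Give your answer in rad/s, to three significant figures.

2.71

ω = 10.93 rad/s (from 1.74 rev/s).
Crank pin A relative to C: A = (d + r cosθ, r sinθ); lever angle φ = atan2(r sinθ, d + r cosθ).
Differentiating tanφ: φ̇ = rω(d cosθ + r)/(d² + r² + 2dr cosθ).
d² + r² + 2dr cosθ = |CA|² = 0.151989 m²;  d cosθ + r = +0.36523 m.
|ω_lever| = |0.1033·10.93·+0.36523| / 0.151989 = 2.7139 rad/s.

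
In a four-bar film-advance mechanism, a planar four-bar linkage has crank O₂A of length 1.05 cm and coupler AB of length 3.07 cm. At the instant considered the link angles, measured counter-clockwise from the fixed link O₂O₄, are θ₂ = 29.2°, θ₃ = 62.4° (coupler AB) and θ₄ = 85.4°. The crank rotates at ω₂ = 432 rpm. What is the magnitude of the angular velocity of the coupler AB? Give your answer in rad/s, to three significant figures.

32.9

ω₂ = 45.24 rad/s (from 432 rpm).
Differentiating the loop-closure r₂e^{iθ₂}+r₃e^{iθ₃}=r₁+r₄e^{iθ₄} gives r₂ω₂e^{iθ₂}+r₃ω₃e^{iθ₃}=r₄ω₄e^{iθ₄}.
Eliminating the other unknown: ω₃ = r₂ω₂ sin(θ₄−θ₂) / [r₃ sin(θ₃−θ₄)].
Numerator sine = +0.83098; denominator sine = -0.39073.
Result = 0.0105·45.24·(+0.83098) / (0.0307·(-0.39073)) = -32.906 rad/s; magnitude 32.906 rad/s.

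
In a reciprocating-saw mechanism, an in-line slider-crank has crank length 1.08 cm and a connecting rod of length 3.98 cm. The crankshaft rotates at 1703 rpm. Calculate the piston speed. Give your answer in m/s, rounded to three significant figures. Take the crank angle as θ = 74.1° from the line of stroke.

ω = 2π·1703/60 = 178.3 rad/s
For an in-line slider-crank, x = r cosθ + √(L² − r² sin²θ), so v = −rω sinθ·[1 + r cosθ/√(L² − r² sin²θ)].
With r = 0.0108 m, L = 0.0398 m, θ = 74.1°: √(L² − r² sin²θ) = 0.038421 m.
v = −0.0108·178.3·0.96174·[1 + 0.0108·0.27396/0.038421] = -1.995 m/s.
|v| = 1.995 m/s.

2.00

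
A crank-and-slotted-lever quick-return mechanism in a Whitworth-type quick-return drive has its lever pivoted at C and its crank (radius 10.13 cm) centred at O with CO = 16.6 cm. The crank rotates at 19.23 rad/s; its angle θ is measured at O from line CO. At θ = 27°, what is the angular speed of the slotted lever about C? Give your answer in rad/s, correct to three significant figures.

ω = 19.23 rad/s
Crank pin A relative to C: A = (d + r cosθ, r sinθ); lever angle φ = atan2(r sinθ, d + r cosθ).
Differentiating tanφ: φ̇ = rω(d cosθ + r)/(d² + r² + 2dr cosθ).
d² + r² + 2dr cosθ = |CA|² = 0.0677837 m²;  d cosθ + r = +0.24921 m.
|ω_lever| = |0.1013·19.23·+0.24921| / 0.0677837 = 7.1618 rad/s.

7.16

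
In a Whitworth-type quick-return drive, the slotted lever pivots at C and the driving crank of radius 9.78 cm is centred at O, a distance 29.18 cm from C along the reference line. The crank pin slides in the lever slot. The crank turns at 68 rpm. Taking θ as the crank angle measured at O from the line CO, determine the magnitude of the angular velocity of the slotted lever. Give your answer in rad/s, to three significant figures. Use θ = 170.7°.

ω = 7.121 rad/s (from 68 rpm).
Crank pin A relative to C: A = (d + r cosθ, r sinθ); lever angle φ = atan2(r sinθ, d + r cosθ).
Differentiating tanφ: φ̇ = rω(d cosθ + r)/(d² + r² + 2dr cosθ).
d² + r² + 2dr cosθ = |CA|² = 0.0383862 m²;  d cosθ + r = -0.19016 m.
|ω_lever| = |0.0978·7.121·-0.19016| / 0.0383862 = 3.4501 rad/s.

3.45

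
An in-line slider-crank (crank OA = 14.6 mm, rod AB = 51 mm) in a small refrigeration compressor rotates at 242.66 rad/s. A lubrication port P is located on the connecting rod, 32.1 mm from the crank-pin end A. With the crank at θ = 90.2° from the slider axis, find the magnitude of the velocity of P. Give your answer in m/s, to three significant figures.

3.54

ω = 242.7 rad/s.  Crank-pin speed |V_A| = rω = 3.5428 m/s, perpendicular to OA.
Rod angle: sinφ = −(r/L) sinθ ⇒ φ = -16.635°; ω_rod = −rω cosθ/√(L²−r²sin²θ) = +0.25308 rad/s.
V_P = V_A + ω_rod × AP, with AP = 0.0321 m along the rod.
Components: V_Px = −rω sinθ − a·ω_rod·sinφ = -3.5405 m/s;  V_Py = rω cosθ + a·ω_rod·cosφ = -0.004583 m/s.
|V_P| = √(V_Px² + V_Py²) = 3.5405 m/s.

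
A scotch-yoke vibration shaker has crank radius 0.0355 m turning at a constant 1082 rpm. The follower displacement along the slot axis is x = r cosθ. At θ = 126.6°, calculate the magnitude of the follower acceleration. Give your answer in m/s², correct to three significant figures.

ω = 113.3 rad/s (from 1082 rpm).
x = r cosθ ⇒ ẍ = −rω² cosθ (ω constant).
|a| = rω²|cosθ| = 0.0355·(113.3)²·|cos 126.6°| = 271.74 m/s².

272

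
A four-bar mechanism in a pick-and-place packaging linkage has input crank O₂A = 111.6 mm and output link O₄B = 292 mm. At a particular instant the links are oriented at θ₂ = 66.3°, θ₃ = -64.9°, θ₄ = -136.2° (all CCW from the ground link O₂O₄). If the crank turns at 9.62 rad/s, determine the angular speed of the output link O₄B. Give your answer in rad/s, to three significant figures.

2.92

ω₂ = 9.62 rad/s
Differentiating the loop-closure r₂e^{iθ₂}+r₃e^{iθ₃}=r₁+r₄e^{iθ₄} gives r₂ω₂e^{iθ₂}+r₃ω₃e^{iθ₃}=r₄ω₄e^{iθ₄}.
Eliminating the other unknown: ω₄ = r₂ω₂ sin(θ₂−θ₃) / [r₄ sin(θ₄−θ₃)].
Numerator sine = +0.75241; denominator sine = -0.94721.
Result = 0.1116·9.62·(+0.75241) / (0.292·(-0.94721)) = -2.9206 rad/s; magnitude 2.9206 rad/s.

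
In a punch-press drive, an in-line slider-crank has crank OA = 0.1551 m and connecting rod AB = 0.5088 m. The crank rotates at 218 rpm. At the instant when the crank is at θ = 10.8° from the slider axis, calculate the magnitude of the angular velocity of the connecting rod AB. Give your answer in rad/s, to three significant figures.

ω = 22.83 rad/s (converted from 218 rpm).
The rod makes angle φ with the slider axis where L sinφ = r sinθ; differentiating, L cosφ·φ̇ = r ω cosθ.
L cosφ = √(L² − r² sin²θ) = 0.50797 m.
|ω_rod| = r ω |cosθ| / √(L² − r² sin²θ) = 0.1551·22.83·0.98229/0.50797 = 6.847 rad/s.

6.85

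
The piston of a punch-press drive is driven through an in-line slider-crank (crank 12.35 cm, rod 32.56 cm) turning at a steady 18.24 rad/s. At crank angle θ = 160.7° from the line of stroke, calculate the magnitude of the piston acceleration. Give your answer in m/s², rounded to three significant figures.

ω = 18.24 rad/s
x(θ) = r cosθ + √(L² − r² sin²θ); with ω constant, a = ω²·d²x/dθ².
d²x/dθ² = −r cosθ − r²(cos2θ)/√u − r⁴ sin²2θ/(4u^{3/2}),  u = L² − r² sin²θ = 0.104349 m².
Substituting r = 0.1235 m, L = 0.3256 m, θ = 160.7°: d²x/dθ² = +0.078988 m.
a = ω²·d²x/dθ² = (18.24)²·(+0.078988) = +26.279 m/s²;  |a| = 26.279 m/s².

26.3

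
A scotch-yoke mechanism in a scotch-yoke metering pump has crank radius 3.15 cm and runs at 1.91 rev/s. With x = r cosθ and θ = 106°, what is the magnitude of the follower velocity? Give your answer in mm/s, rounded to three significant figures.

363

ω = 12 rad/s (from 1.91 rev/s).
x = r cosθ ⇒ ẋ = −rω sinθ.
|v| = rω|sinθ| = 0.0315·12·|sin 106°| = 0.36338 m/s = 363.38 mm/s.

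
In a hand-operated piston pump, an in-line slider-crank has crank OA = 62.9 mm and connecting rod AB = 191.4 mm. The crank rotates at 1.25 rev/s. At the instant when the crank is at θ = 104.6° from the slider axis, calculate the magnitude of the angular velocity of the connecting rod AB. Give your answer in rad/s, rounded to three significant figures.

0.686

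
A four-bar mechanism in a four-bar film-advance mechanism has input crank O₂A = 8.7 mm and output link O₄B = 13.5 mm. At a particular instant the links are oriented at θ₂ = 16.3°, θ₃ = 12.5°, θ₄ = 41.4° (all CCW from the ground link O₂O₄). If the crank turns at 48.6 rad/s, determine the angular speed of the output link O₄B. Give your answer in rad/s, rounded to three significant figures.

4.30

ω₂ = 48.6 rad/s
Differentiating the loop-closure r₂e^{iθ₂}+r₃e^{iθ₃}=r₁+r₄e^{iθ₄} gives r₂ω₂e^{iθ₂}+r₃ω₃e^{iθ₃}=r₄ω₄e^{iθ₄}.
Eliminating the other unknown: ω₄ = r₂ω₂ sin(θ₂−θ₃) / [r₄ sin(θ₄−θ₃)].
Numerator sine = +0.06627; denominator sine = +0.48328.
Result = 0.0087·48.6·(+0.06627) / (0.0135·(+0.48328)) = +4.295 rad/s; magnitude 4.295 rad/s.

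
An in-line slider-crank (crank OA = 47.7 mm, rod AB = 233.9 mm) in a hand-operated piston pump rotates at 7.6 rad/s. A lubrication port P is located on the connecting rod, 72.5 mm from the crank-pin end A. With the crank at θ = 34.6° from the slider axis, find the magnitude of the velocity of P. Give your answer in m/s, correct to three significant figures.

0.299

ω = 7.6 rad/s.  Crank-pin speed |V_A| = rω = 0.36252 m/s, perpendicular to OA.
Rod angle: sinφ = −(r/L) sinθ ⇒ φ = -6.650°; ω_rod = −rω cosθ/√(L²−r²sin²θ) = -1.2844 rad/s.
V_P = V_A + ω_rod × AP, with AP = 0.0725 m along the rod.
Components: V_Px = −rω sinθ − a·ω_rod·sinφ = -0.21664 m/s;  V_Py = rω cosθ + a·ω_rod·cosφ = +0.20591 m/s.
|V_P| = √(V_Px² + V_Py²) = 0.29888 m/s.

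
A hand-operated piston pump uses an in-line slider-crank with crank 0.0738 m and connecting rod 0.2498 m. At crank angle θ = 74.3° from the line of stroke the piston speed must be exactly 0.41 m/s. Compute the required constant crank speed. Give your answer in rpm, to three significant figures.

For an in-line slider-crank, |v_piston| = rω|sinθ|·[1 + r cosθ/√(L² − r² sin²θ)].
With r = 0.0738 m, L = 0.2498 m, θ = 74.3°: the bracketed kinematic factor |dx/dθ| = 0.076971 m.
ω = v/|dx/dθ| = 0.41/0.076971 = 5.3267 rad/s.
N = 60ω/(2π) = 50.866 rpm.

50.9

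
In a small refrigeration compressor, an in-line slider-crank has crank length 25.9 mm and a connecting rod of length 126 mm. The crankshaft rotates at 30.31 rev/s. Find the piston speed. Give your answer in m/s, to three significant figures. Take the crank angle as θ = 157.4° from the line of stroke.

1.53

ω = 2π·30.3 = 190.4 rad/s
For an in-line slider-crank, x = r cosθ + √(L² − r² sin²θ), so v = −rω sinθ·[1 + r cosθ/√(L² − r² sin²θ)].
With r = 0.0259 m, L = 0.126 m, θ = 157.4°: √(L² − r² sin²θ) = 0.12561 m.
v = −0.0259·190.4·0.38430·[1 + 0.0259·-0.92321/0.12561] = -1.5347 m/s.
|v| = 1.5347 m/s.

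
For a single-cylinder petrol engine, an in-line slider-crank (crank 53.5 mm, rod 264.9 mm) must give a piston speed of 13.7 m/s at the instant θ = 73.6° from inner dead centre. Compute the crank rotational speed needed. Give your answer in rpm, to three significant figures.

For an in-line slider-crank, |v_piston| = rω|sinθ|·[1 + r cosθ/√(L² − r² sin²θ)].
With r = 0.0535 m, L = 0.2649 m, θ = 73.6°: the bracketed kinematic factor |dx/dθ| = 0.054306 m.
ω = v/|dx/dθ| = 13.7/0.054306 = 252.27 rad/s.
N = 60ω/(2π) = 2409 rpm.

2410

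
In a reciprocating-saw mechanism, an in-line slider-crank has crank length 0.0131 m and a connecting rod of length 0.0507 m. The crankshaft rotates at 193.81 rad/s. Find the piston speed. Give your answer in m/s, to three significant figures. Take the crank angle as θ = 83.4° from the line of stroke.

2.60

ω = 193.8 rad/s
For an in-line slider-crank, x = r cosθ + √(L² − r² sin²θ), so v = −rω sinθ·[1 + r cosθ/√(L² − r² sin²θ)].
With r = 0.0131 m, L = 0.0507 m, θ = 83.4°: √(L² − r² sin²θ) = 0.049002 m.
v = −0.0131·193.8·0.99337·[1 + 0.0131·0.11494/0.049002] = -2.5996 m/s.
|v| = 2.5996 m/s.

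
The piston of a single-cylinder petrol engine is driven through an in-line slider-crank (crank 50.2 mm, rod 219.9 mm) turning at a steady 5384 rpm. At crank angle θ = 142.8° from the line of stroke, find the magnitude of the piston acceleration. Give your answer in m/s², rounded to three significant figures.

ω = 2π·5384/60 = 563.8 rad/s
x(θ) = r cosθ + √(L² − r² sin²θ); with ω constant, a = ω²·d²x/dθ².
d²x/dθ² = −r cosθ − r²(cos2θ)/√u − r⁴ sin²2θ/(4u^{3/2}),  u = L² − r² sin²θ = 0.0474348 m².
Substituting r = 0.0502 m, L = 0.2199 m, θ = 142.8°: d²x/dθ² = +0.036732 m.
a = ω²·d²x/dθ² = (563.8)²·(+0.036732) = +11676 m/s²;  |a| = 11676 m/s².

11700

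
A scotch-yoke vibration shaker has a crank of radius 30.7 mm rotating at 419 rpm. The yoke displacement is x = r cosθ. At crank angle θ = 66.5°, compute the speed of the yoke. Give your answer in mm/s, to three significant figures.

1240

ω = 43.88 rad/s (from 419 rpm).
x = r cosθ ⇒ ẋ = −rω sinθ.
|v| = rω|sinθ| = 0.0307·43.88·|sin 66.5°| = 1.2353 m/s = 1235.3 mm/s.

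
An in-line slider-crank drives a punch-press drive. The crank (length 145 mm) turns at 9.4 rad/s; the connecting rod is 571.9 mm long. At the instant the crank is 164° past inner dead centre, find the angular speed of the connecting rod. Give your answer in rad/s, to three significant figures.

ω = 9.4 rad/s
The rod makes angle φ with the slider axis where L sinφ = r sinθ; differentiating, L cosφ·φ̇ = r ω cosθ.
L cosφ = √(L² − r² sin²θ) = 0.5705 m.
|ω_rod| = r ω |cosθ| / √(L² − r² sin²θ) = 0.145·9.4·0.96126/0.5705 = 2.2966 rad/s.

2.30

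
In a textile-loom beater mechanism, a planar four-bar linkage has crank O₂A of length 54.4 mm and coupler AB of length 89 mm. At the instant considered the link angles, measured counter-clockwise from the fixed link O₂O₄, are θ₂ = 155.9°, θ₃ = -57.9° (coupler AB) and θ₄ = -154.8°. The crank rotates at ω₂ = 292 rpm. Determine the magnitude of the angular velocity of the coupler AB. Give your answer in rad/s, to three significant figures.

14.3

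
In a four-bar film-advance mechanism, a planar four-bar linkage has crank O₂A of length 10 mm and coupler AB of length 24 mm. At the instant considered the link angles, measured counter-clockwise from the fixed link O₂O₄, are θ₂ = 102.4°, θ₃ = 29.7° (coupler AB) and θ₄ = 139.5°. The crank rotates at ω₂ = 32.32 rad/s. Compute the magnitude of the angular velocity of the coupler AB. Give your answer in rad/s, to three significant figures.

8.63

ω₂ = 32.32 rad/s
Differentiating the loop-closure r₂e^{iθ₂}+r₃e^{iθ₃}=r₁+r₄e^{iθ₄} gives r₂ω₂e^{iθ₂}+r₃ω₃e^{iθ₃}=r₄ω₄e^{iθ₄}.
Eliminating the other unknown: ω₃ = r₂ω₂ sin(θ₄−θ₂) / [r₃ sin(θ₃−θ₄)].
Numerator sine = +0.60321; denominator sine = -0.94088.
Result = 0.01·32.32·(+0.60321) / (0.024·(-0.94088)) = -8.6336 rad/s; magnitude 8.6336 rad/s.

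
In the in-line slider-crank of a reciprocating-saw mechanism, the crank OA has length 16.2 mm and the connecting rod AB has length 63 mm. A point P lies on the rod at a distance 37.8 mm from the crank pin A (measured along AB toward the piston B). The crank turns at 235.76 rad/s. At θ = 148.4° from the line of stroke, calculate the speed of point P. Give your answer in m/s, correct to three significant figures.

2.17

ω = 235.8 rad/s.  Crank-pin speed |V_A| = rω = 3.8193 m/s, perpendicular to OA.
Rod angle: sinφ = −(r/L) sinθ ⇒ φ = -7.744°; ω_rod = −rω cosθ/√(L²−r²sin²θ) = +52.11 rad/s.
V_P = V_A + ω_rod × AP, with AP = 0.0378 m along the rod.
Components: V_Px = −rω sinθ − a·ω_rod·sinφ = -1.7359 m/s;  V_Py = rω cosθ + a·ω_rod·cosφ = -1.3012 m/s.
|V_P| = √(V_Px² + V_Py²) = 2.1694 m/s.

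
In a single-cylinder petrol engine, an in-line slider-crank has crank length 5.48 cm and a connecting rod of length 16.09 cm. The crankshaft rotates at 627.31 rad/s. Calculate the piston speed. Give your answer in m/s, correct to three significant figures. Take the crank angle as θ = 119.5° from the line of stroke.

24.7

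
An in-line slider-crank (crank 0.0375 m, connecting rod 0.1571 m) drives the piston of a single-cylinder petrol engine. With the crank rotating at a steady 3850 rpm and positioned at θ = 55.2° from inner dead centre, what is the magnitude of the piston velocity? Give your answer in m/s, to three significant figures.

ω = 2π·3850/60 = 403.2 rad/s
For an in-line slider-crank, x = r cosθ + √(L² − r² sin²θ), so v = −rω sinθ·[1 + r cosθ/√(L² − r² sin²θ)].
With r = 0.0375 m, L = 0.1571 m, θ = 55.2°: √(L² − r² sin²θ) = 0.15405 m.
v = −0.0375·403.2·0.82115·[1 + 0.0375·0.57071/0.15405] = -14.14 m/s.
|v| = 14.14 m/s.

14.1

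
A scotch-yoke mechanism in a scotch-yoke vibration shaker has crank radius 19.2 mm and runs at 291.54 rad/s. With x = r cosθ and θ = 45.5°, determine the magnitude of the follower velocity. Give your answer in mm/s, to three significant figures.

ω = 291.5 rad/s
x = r cosθ ⇒ ẋ = −rω sinθ.
|v| = rω|sinθ| = 0.0192·291.5·|sin 45.5°| = 3.9925 m/s = 3992.5 mm/s.

3990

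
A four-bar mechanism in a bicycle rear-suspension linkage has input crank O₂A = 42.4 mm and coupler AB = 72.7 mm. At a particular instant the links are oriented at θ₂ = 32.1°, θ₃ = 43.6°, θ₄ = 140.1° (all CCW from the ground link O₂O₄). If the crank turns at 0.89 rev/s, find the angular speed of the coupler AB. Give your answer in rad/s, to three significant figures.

3.12

ω₂ = 5.592 rad/s (from 0.89 rev/s).
Differentiating the loop-closure r₂e^{iθ₂}+r₃e^{iθ₃}=r₁+r₄e^{iθ₄} gives r₂ω₂e^{iθ₂}+r₃ω₃e^{iθ₃}=r₄ω₄e^{iθ₄}.
Eliminating the other unknown: ω₃ = r₂ω₂ sin(θ₄−θ₂) / [r₃ sin(θ₃−θ₄)].
Numerator sine = +0.95106; denominator sine = -0.99357.
Result = 0.0424·5.592·(+0.95106) / (0.0727·(-0.99357)) = -3.1218 rad/s; magnitude 3.1218 rad/s.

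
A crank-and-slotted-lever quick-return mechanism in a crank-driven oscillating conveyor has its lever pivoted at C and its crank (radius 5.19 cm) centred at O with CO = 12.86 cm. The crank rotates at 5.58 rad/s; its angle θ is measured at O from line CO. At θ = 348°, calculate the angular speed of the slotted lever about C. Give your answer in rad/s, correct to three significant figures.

1.59

ω = 5.58 rad/s
Crank pin A relative to C: A = (d + r cosθ, r sinθ); lever angle φ = atan2(r sinθ, d + r cosθ).
Differentiating tanφ: φ̇ = rω(d cosθ + r)/(d² + r² + 2dr cosθ).
d² + r² + 2dr cosθ = |CA|² = 0.0322885 m²;  d cosθ + r = +0.17769 m.
|ω_lever| = |0.0519·5.58·+0.17769| / 0.0322885 = 1.5937 rad/s.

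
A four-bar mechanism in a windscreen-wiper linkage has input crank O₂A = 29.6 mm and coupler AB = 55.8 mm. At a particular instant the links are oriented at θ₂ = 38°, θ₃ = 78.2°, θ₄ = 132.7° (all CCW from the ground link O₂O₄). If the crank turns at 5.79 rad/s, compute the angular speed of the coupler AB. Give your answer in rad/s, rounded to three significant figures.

ω₂ = 5.79 rad/s
Differentiating the loop-closure r₂e^{iθ₂}+r₃e^{iθ₃}=r₁+r₄e^{iθ₄} gives r₂ω₂e^{iθ₂}+r₃ω₃e^{iθ₃}=r₄ω₄e^{iθ₄}.
Eliminating the other unknown: ω₃ = r₂ω₂ sin(θ₄−θ₂) / [r₃ sin(θ₃−θ₄)].
Numerator sine = +0.99664; denominator sine = -0.81412.
Result = 0.0296·5.79·(+0.99664) / (0.0558·(-0.81412)) = -3.76 rad/s; magnitude 3.76 rad/s.

3.76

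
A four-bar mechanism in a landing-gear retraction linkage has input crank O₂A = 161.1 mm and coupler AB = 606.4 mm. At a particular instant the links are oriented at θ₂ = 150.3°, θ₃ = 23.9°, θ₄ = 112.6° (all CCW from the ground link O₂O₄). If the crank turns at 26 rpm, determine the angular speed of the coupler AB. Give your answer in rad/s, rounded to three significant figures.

ω₂ = 2.723 rad/s (from 26 rpm).
Differentiating the loop-closure r₂e^{iθ₂}+r₃e^{iθ₃}=r₁+r₄e^{iθ₄} gives r₂ω₂e^{iθ₂}+r₃ω₃e^{iθ₃}=r₄ω₄e^{iθ₄}.
Eliminating the other unknown: ω₃ = r₂ω₂ sin(θ₄−θ₂) / [r₃ sin(θ₃−θ₄)].
Numerator sine = -0.61153; denominator sine = -0.99974.
Result = 0.1611·2.723·(-0.61153) / (0.6064·(-0.99974)) = +0.44245 rad/s; magnitude 0.44245 rad/s.

0.442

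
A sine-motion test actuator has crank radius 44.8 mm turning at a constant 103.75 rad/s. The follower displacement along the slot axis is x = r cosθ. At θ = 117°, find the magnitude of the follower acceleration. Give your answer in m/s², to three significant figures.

ω = 103.8 rad/s
x = r cosθ ⇒ ẍ = −rω² cosθ (ω constant).
|a| = rω²|cosθ| = 0.0448·(103.8)²·|cos 117°| = 218.93 m/s².

219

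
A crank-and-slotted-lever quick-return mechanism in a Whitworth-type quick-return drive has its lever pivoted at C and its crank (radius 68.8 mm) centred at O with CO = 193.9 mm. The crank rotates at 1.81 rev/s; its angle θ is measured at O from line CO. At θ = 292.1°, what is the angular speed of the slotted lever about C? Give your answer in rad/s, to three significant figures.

ω = 11.37 rad/s (from 1.81 rev/s).
Crank pin A relative to C: A = (d + r cosθ, r sinθ); lever angle φ = atan2(r sinθ, d + r cosθ).
Differentiating tanφ: φ̇ = rω(d cosθ + r)/(d² + r² + 2dr cosθ).
d² + r² + 2dr cosθ = |CA|² = 0.0523686 m²;  d cosθ + r = +0.14175 m.
|ω_lever| = |0.0688·11.37·+0.14175| / 0.0523686 = 2.1179 rad/s.

2.12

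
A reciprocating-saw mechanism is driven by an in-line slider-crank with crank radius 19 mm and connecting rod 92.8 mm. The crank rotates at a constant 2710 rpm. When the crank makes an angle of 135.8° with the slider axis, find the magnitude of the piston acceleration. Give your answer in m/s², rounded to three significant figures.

ω = 2π·2710/60 = 283.8 rad/s
x(θ) = r cosθ + √(L² − r² sin²θ); with ω constant, a = ω²·d²x/dθ².
d²x/dθ² = −r cosθ − r²(cos2θ)/√u − r⁴ sin²2θ/(4u^{3/2}),  u = L² − r² sin²θ = 0.00843638 m².
Substituting r = 0.019 m, L = 0.0928 m, θ = 135.8°: d²x/dθ² = +0.01347 m.
a = ω²·d²x/dθ² = (283.8)²·(+0.01347) = +1084.8 m/s²;  |a| = 1084.8 m/s².

1080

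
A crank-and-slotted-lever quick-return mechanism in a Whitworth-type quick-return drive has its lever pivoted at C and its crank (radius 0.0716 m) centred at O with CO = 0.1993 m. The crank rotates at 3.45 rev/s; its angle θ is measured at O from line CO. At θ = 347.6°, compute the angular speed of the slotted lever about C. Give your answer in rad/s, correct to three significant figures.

ω = 21.68 rad/s (from 3.45 rev/s).
Crank pin A relative to C: A = (d + r cosθ, r sinθ); lever angle φ = atan2(r sinθ, d + r cosθ).
Differentiating tanφ: φ̇ = rω(d cosθ + r)/(d² + r² + 2dr cosθ).
d² + r² + 2dr cosθ = |CA|² = 0.072721 m²;  d cosθ + r = +0.26625 m.
|ω_lever| = |0.0716·21.68·+0.26625| / 0.072721 = 5.6825 rad/s.

5.68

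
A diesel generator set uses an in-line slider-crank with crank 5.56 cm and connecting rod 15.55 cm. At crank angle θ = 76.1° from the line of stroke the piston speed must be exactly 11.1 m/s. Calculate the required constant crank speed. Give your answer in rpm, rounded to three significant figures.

For an in-line slider-crank, |v_piston| = rω|sinθ|·[1 + r cosθ/√(L² − r² sin²θ)].
With r = 0.0556 m, L = 0.1555 m, θ = 76.1°: the bracketed kinematic factor |dx/dθ| = 0.058915 m.
ω = v/|dx/dθ| = 11.1/0.058915 = 188.41 rad/s.
N = 60ω/(2π) = 1799.2 rpm.

1800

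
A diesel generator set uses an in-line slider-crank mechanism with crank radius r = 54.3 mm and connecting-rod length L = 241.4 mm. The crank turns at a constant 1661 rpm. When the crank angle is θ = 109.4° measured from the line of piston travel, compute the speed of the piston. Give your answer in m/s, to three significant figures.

ω = 2π·1661/60 = 173.9 rad/s
For an in-line slider-crank, x = r cosθ + √(L² − r² sin²θ), so v = −rω sinθ·[1 + r cosθ/√(L² − r² sin²θ)].
With r = 0.0543 m, L = 0.2414 m, θ = 109.4°: √(L² − r² sin²θ) = 0.2359 m.
v = −0.0543·173.9·0.94322·[1 + 0.0543·-0.33216/0.2359] = -8.2275 m/s.
|v| = 8.2275 m/s.

8.23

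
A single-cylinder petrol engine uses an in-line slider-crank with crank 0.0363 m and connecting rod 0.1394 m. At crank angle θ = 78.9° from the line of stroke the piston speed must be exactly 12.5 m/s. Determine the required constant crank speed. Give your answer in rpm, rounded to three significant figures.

3190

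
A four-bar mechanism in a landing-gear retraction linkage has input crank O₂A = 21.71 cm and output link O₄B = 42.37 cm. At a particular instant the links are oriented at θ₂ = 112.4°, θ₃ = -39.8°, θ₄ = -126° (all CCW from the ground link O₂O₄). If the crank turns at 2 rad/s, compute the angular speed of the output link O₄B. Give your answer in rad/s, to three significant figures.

0.479

ω₂ = 2 rad/s
Differentiating the loop-closure r₂e^{iθ₂}+r₃e^{iθ₃}=r₁+r₄e^{iθ₄} gives r₂ω₂e^{iθ₂}+r₃ω₃e^{iθ₃}=r₄ω₄e^{iθ₄}.
Eliminating the other unknown: ω₄ = r₂ω₂ sin(θ₂−θ₃) / [r₄ sin(θ₄−θ₃)].
Numerator sine = +0.46639; denominator sine = -0.99780.
Result = 0.2171·2·(+0.46639) / (0.4237·(-0.99780)) = -0.479 rad/s; magnitude 0.479 rad/s.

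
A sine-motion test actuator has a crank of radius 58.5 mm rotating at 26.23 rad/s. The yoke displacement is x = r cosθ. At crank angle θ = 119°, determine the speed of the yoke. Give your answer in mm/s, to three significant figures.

ω = 26.23 rad/s
x = r cosθ ⇒ ẋ = −rω sinθ.
|v| = rω|sinθ| = 0.0585·26.23·|sin 119°| = 1.3421 m/s = 1342.1 mm/s.

1340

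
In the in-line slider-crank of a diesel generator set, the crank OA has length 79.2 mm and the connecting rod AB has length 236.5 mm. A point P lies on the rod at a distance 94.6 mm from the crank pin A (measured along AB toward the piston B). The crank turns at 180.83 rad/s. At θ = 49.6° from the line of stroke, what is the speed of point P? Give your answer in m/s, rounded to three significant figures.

13.1

ω = 180.8 rad/s.  Crank-pin speed |V_A| = rω = 14.322 m/s, perpendicular to OA.
Rod angle: sinφ = −(r/L) sinθ ⇒ φ = -14.775°; ω_rod = −rω cosθ/√(L²−r²sin²θ) = -40.59 rad/s.
V_P = V_A + ω_rod × AP, with AP = 0.0946 m along the rod.
Components: V_Px = −rω sinθ − a·ω_rod·sinφ = -11.886 m/s;  V_Py = rω cosθ + a·ω_rod·cosφ = +5.5693 m/s.
|V_P| = √(V_Px² + V_Py²) = 13.126 m/s.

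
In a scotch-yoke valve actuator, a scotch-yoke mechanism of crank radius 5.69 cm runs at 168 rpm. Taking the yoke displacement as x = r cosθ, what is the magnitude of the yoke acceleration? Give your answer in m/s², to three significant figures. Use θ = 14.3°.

17.1

ω = 17.59 rad/s (from 168 rpm).
x = r cosθ ⇒ ẍ = −rω² cosθ (ω constant).
|a| = rω²|cosθ| = 0.0569·(17.59)²·|cos 14.3°| = 17.065 m/s².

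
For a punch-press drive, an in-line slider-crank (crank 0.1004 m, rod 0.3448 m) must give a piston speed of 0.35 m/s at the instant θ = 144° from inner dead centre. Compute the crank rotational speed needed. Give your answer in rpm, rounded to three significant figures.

74.4

For an in-line slider-crank, |v_piston| = rω|sinθ|·[1 + r cosθ/√(L² − r² sin²θ)].
With r = 0.1004 m, L = 0.3448 m, θ = 144°: the bracketed kinematic factor |dx/dθ| = 0.044903 m.
ω = v/|dx/dθ| = 0.35/0.044903 = 7.7945 rad/s.
N = 60ω/(2π) = 74.432 rpm.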